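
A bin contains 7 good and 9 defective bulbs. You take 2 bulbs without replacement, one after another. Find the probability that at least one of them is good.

7/10

P(no good) = 9/16 × 8/15 = 72/240 = 3/10.
P(at least one) = 1 − 3/10 = 7/10.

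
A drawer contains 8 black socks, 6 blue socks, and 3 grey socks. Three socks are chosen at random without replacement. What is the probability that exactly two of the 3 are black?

One ordering (black drawn first) has probability 8/17 × 7/16 × 9/15 = 504/4080 = 21/170.
There are C(3,2) = 3 such orderings, each equally likely, so P = 3 × 21/170 = 63/170.

63/170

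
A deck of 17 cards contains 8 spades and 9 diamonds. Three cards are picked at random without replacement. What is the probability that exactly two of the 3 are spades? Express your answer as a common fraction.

One ordering (spades drawn first) has probability 8/17 × 7/16 × 9/15 = 504/4080 = 21/170.
There are C(3,2) = 3 such orderings, each equally likely, so P = 3 × 21/170 = 63/170.

63/170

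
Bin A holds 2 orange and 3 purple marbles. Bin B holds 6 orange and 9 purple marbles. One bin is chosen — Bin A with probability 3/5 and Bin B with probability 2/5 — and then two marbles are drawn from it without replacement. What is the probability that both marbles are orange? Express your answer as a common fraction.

From Bin A: P(both orange) = (2/5)(1/4) = 1/10.
From Bin B: P(both orange) = (6/15)(5/14) = 1/7.
Total probability = (3/5)(1/10) + (2/5)(1/7) = 41/350.

41/350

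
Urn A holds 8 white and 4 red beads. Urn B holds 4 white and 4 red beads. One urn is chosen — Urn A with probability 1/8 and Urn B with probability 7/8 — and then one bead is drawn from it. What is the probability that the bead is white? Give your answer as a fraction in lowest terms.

25/48

From Urn A: P(white) = 8/12.
From Urn B: P(white) = 4/8.
Total probability = (1/8)(8/12) + (7/8)(4/8) = 25/48.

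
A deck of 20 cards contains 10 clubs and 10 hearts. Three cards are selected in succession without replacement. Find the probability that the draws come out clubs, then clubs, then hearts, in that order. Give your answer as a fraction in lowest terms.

5/38

Each draw changes the counts, so multiply the conditional probabilities along the sequence:
P = 10/20 × 9/19 × 10/18 = 900/6840 = 5/38.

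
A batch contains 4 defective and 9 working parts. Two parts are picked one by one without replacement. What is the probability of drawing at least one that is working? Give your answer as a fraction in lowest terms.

12/13

P(no working) = 4/13 × 3/12 = 12/156 = 1/13.
P(at least one) = 1 − 1/13 = 12/13.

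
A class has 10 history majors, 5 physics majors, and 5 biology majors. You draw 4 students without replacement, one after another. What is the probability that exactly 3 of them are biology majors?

10/323

One ordering (biology majors drawn first) has probability 5/20 × 4/19 × 3/18 × 15/17 = 900/116280 = 5/646.
There are C(4,3) = 4 such orderings, each equally likely, so P = 4 × 5/646 = 10/323.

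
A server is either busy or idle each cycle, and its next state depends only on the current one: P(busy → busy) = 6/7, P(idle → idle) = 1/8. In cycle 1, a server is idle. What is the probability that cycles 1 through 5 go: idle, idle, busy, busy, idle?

3/224

Cycle 1 is given. For each transition, use the conditional probability from the current state:
P(idle | idle) = 1/8; P(busy | idle) = 7/8; P(busy | busy) = 6/7; P(idle | busy) = 1/7.
P = 1/8 × 7/8 × 6/7 × 1/7 = 42/3136 = 3/224.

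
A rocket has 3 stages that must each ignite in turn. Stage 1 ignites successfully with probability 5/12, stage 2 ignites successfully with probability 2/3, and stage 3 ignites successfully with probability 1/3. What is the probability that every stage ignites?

Multiplying along the chain,
P = 5/12 × 2/3 × 1/3 = 10/108 = 5/54.

5/54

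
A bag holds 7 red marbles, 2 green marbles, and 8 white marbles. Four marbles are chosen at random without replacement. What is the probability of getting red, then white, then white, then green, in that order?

Chain rule:
P = 7/17 × 8/16 × 7/15 × 2/14 = 784/57120 = 7/510.

7/510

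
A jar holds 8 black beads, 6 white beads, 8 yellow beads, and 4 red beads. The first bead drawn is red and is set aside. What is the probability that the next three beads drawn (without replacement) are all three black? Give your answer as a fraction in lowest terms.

14/575

With the first bead removed, 8 black remain out of 25.
P = 8/25 × 7/24 × 6/23 = 336/13800 = 14/575.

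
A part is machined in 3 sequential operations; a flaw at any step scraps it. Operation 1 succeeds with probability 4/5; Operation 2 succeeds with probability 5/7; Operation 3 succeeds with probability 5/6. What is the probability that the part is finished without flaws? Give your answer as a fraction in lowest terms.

Multiplying along the chain,
P = 4/5 × 5/7 × 5/6 = 100/210 = 10/21.

10/21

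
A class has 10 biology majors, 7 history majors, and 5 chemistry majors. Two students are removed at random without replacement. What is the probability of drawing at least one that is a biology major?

5/7

P(no biology majors) = 12/22 × 11/21 = 132/462 = 2/7.
P(at least one) = 1 − 2/7 = 5/7.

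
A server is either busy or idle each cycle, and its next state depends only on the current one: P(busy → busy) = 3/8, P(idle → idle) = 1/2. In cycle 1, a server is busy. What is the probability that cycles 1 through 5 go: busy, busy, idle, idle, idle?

Cycle 1 is given. For each transition, use the conditional probability from the current state:
P(busy | busy) = 3/8; P(idle | busy) = 5/8; P(idle | idle) = 1/2; P(idle | idle) = 1/2.
P = 3/8 × 5/8 × 1/2 × 1/2 = 15/256.

15/256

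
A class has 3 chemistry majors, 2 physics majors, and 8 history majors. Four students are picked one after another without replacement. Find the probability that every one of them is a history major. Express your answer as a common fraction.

14/143

P(every draw is a history major) = 8/13 × 7/12 × 6/11 × 5/10 = 1680/17160 = 14/143.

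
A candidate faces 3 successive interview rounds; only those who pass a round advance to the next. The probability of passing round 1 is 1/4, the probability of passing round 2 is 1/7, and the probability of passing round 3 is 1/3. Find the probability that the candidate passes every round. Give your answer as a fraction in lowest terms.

1/84

Each stage is reached only if all earlier stages succeed, so
P = 1/4 × 1/7 × 1/3 = 1/84.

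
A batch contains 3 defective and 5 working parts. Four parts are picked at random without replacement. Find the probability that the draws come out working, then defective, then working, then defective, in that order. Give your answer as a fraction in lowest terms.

1/14

Chain rule:
P = 5/8 × 3/7 × 4/6 × 2/5 = 120/1680 = 1/14.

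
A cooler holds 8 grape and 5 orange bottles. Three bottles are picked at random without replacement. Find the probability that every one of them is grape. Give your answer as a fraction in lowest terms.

28/143

P = 8/13 × 7/12 × 6/11 = 336/1716 = 28/143.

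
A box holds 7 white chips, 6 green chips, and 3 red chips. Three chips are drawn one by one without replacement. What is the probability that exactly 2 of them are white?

One ordering (white drawn first) has probability 7/16 × 6/15 × 9/14 = 378/3360 = 9/80.
There are C(3,2) = 3 such orderings, each equally likely, so P = 3 × 9/80 = 27/80.

27/80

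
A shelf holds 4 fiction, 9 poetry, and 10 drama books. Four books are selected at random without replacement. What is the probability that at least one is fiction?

P(no fiction) = 19/23 × 18/22 × 17/21 × 16/20 = 93024/212520 = 3876/8855.
P(at least one) = 1 − 3876/8855 = 4979/8855.

4979/8855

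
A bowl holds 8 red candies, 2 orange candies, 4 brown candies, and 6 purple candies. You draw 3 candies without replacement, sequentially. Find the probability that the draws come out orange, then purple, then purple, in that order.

1/114

Chain rule:
P = 2/20 × 6/19 × 5/18 = 60/6840 = 1/114.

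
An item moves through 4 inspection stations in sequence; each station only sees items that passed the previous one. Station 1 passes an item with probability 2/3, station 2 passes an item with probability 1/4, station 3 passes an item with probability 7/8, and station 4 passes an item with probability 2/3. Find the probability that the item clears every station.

Multiplying along the chain,
P = 2/3 × 1/4 × 7/8 × 2/3 = 28/288 = 7/72.

7/72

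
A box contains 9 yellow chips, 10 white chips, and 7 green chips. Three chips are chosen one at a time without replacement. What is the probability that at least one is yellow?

P(no yellow) = 17/26 × 16/25 × 15/24 = 4080/15600 = 17/65.
P(at least one) = 1 − 17/65 = 48/65.

48/65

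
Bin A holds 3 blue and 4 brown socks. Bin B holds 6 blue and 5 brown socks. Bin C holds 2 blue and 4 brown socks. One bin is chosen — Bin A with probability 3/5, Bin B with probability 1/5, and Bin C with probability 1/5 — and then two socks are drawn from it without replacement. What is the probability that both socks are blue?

From Bin A: P(both blue) = (3/7)(2/6) = 1/7.
From Bin B: P(both blue) = (6/11)(5/10) = 3/11.
From Bin C: P(both blue) = (2/6)(1/5) = 1/15.
Total probability = (3/5)(1/7) + (1/5)(3/11) + (1/5)(1/15) = 887/5775.

887/5775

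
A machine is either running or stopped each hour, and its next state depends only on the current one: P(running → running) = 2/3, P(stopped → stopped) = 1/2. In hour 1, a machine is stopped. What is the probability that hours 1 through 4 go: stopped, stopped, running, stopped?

1/12

Hour 1 is given. For each transition, use the conditional probability from the current state:
P(stopped | stopped) = 1/2; P(running | stopped) = 1/2; P(stopped | running) = 1/3.
P = 1/2 × 1/2 × 1/3 = 1/12.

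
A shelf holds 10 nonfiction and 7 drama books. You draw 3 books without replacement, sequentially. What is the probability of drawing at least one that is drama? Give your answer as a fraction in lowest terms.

P(no drama) = 10/17 × 9/16 × 8/15 = 720/4080 = 3/17.
P(at least one) = 1 − 3/17 = 14/17.

14/17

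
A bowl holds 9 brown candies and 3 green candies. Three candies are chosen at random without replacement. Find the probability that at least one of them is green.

34/55

P(no green) = 9/12 × 8/11 × 7/10 = 504/1320 = 21/55.
P(at least one) = 1 − 21/55 = 34/55.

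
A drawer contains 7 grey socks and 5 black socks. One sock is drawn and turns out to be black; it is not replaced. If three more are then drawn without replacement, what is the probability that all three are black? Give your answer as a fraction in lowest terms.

After the first draw, 4 of the remaining 11 socks are black.
P = 4/11 × 3/10 × 2/9 = 24/990 = 4/165.

4/165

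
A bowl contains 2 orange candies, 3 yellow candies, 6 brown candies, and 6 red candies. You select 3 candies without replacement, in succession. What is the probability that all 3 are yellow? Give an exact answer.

P = 3/17 × 2/16 × 1/15 = 6/4080 = 1/680.

1/680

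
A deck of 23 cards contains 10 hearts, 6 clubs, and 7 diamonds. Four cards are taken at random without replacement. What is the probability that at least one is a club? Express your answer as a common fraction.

185/253

P(no clubs) = 17/23 × 16/22 × 15/21 × 14/20 = 57120/212520 = 68/253.
P(at least one) = 1 − 68/253 = 185/253.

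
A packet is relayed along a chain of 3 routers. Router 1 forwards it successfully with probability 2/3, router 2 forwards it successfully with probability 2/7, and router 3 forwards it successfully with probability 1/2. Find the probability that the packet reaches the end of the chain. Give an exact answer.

2/21

Multiplying along the chain,
P = 2/3 × 2/7 × 1/2 = 4/42 = 2/21.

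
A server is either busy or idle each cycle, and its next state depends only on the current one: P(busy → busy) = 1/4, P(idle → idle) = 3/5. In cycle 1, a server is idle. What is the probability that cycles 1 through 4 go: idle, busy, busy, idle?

Cycle 1 is given. For each transition, use the conditional probability from the current state:
P(busy | idle) = 2/5; P(busy | busy) = 1/4; P(idle | busy) = 3/4.
P = 2/5 × 1/4 × 3/4 = 6/80 = 3/40.

3/40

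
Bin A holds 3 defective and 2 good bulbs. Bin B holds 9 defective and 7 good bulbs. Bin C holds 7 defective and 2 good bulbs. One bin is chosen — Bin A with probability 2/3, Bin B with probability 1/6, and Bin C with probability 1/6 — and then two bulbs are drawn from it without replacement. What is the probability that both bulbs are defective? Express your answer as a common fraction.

25/72

From Bin A: P(both defective) = (3/5)(2/4) = 3/10.
From Bin B: P(both defective) = (9/16)(8/15) = 3/10.
From Bin C: P(both defective) = (7/9)(6/8) = 7/12.
Total probability = (2/3)(3/10) + (1/6)(3/10) + (1/6)(7/12) = 25/72.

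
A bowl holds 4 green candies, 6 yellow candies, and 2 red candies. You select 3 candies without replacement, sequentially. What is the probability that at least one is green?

41/55

P(no green) = 8/12 × 7/11 × 6/10 = 336/1320 = 14/55.
P(at least one) = 1 − 14/55 = 41/55.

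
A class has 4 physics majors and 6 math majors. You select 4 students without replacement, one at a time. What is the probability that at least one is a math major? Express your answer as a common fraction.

209/210

P(no math majors) = 4/10 × 3/9 × 2/8 × 1/7 = 24/5040 = 1/210.
P(at least one) = 1 − 1/210 = 209/210.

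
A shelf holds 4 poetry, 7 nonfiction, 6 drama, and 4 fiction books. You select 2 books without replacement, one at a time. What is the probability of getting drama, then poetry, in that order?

2/35

Chain rule:
P = 6/21 × 4/20 = 24/420 = 2/35.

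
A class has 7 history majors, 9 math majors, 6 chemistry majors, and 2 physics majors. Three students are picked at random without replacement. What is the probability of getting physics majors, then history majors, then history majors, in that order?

7/1012

Each draw changes the counts, so multiply the conditional probabilities along the sequence:
P = 2/24 × 7/23 × 6/22 = 84/12144 = 7/1012.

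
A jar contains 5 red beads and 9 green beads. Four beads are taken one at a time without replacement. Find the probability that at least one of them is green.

996/1001

P(no green) = 5/14 × 4/13 × 3/12 × 2/11 = 120/24024 = 5/1001.
P(at least one) = 1 − 5/1001 = 996/1001.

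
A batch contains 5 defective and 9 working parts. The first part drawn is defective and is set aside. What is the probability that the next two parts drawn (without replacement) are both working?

After the first draw, 9 of the remaining 13 parts are working.
P = 9/13 × 8/12 = 72/156 = 6/13.

6/13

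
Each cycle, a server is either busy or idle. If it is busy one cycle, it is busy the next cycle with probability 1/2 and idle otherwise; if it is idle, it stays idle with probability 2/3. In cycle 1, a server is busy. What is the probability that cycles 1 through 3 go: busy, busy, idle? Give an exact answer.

Cycle 1 is given. For each transition, use the conditional probability from the current state:
P(busy | busy) = 1/2; P(idle | busy) = 1/2.
P = 1/2 × 1/2 = 1/4.

1/4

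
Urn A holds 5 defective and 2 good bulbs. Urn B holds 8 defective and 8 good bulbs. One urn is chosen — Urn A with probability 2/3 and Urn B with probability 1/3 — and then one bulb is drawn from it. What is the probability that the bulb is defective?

From Urn A: P(defective) = 5/7.
From Urn B: P(defective) = 8/16.
Total probability = (2/3)(5/7) + (1/3)(8/16) = 9/14.

9/14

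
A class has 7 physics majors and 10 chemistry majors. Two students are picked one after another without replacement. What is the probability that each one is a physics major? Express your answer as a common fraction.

21/136

P(every draw is a physics major) = 7/17 × 6/16 = 42/272 = 21/136.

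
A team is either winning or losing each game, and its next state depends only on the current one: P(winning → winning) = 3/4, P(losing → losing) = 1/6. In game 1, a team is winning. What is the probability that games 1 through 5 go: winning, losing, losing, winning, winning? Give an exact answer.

Game 1 is given. For each transition, use the conditional probability from the current state:
P(losing | winning) = 1/4; P(losing | losing) = 1/6; P(winning | losing) = 5/6; P(winning | winning) = 3/4.
P = 1/4 × 1/6 × 5/6 × 3/4 = 15/576 = 5/192.

5/192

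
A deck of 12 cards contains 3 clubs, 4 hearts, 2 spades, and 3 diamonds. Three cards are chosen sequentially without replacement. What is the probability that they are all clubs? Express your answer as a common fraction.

P(all clubs) = 3/12 × 2/11 × 1/10 = 6/1320 = 1/220.

1/220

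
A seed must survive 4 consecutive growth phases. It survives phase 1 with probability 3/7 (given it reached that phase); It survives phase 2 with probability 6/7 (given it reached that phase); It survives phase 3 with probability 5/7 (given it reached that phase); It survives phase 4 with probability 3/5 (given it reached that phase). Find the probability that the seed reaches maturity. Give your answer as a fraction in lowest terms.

54/343

The events are sequential, so multiply the conditional probabilities:
P = 3/7 × 6/7 × 5/7 × 3/5 = 270/1715 = 54/343.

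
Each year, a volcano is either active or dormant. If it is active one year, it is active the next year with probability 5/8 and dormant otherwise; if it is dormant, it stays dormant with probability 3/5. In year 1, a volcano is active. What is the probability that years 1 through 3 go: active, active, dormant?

Year 1 is given. For each transition, use the conditional probability from the current state:
P(active | active) = 5/8; P(dormant | active) = 3/8.
P = 5/8 × 3/8 = 15/64.

15/64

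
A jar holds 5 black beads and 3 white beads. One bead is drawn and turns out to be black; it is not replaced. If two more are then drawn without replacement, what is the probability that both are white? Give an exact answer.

1/7

With the first bead removed, 3 white remain out of 7.
P = 3/7 × 2/6 = 6/42 = 1/7.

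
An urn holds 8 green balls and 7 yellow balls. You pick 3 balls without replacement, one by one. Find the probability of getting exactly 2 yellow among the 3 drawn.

One ordering (yellow drawn first) has probability 7/15 × 6/14 × 8/13 = 336/2730 = 8/65.
There are C(3,2) = 3 such orderings, each equally likely, so P = 3 × 8/65 = 24/65.

24/65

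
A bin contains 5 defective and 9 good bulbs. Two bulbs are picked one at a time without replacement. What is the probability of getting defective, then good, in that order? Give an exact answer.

Chain rule:
P = 5/14 × 9/13 = 45/182.

45/182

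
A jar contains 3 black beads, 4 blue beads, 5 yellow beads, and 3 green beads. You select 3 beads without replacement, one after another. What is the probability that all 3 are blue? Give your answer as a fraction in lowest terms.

P = 4/15 × 3/14 × 2/13 = 24/2730 = 4/455.

4/455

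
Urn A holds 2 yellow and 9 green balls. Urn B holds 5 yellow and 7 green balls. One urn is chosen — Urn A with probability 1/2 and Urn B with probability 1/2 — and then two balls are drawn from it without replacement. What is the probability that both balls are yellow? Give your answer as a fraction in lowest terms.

14/165

From Urn A: P(both yellow) = (2/11)(1/10) = 1/55.
From Urn B: P(both yellow) = (5/12)(4/11) = 5/33.
Total probability = (1/2)(1/55) + (1/2)(5/33) = 14/165.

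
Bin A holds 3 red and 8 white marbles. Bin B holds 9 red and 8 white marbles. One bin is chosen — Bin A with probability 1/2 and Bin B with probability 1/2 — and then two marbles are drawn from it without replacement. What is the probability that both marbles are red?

597/3740

From Bin A: P(both red) = (3/11)(2/10) = 3/55.
From Bin B: P(both red) = (9/17)(8/16) = 9/34.
Total probability = (1/2)(3/55) + (1/2)(9/34) = 597/3740.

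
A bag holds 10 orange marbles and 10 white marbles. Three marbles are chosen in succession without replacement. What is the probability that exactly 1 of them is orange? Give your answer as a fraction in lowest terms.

15/38

One ordering (orange drawn first) has probability 10/20 × 10/19 × 9/18 = 900/6840 = 5/38.
There are C(3,1) = 3 such orderings, each equally likely, so P = 3 × 5/38 = 15/38.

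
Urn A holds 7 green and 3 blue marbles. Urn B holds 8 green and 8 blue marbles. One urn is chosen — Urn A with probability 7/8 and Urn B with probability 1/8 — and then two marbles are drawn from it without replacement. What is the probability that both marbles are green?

7/16

From Urn A: P(both green) = (7/10)(6/9) = 7/15.
From Urn B: P(both green) = (8/16)(7/15) = 7/30.
Total probability = (7/8)(7/15) + (1/8)(7/30) = 7/16.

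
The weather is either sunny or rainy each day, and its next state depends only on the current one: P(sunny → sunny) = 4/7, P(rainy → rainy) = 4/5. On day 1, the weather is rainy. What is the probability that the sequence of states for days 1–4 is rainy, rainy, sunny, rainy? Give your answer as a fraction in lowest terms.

Day 1 is given. For each transition, use the conditional probability from the current state:
P(rainy | rainy) = 4/5; P(sunny | rainy) = 1/5; P(rainy | sunny) = 3/7.
P = 4/5 × 1/5 × 3/7 = 12/175.

12/175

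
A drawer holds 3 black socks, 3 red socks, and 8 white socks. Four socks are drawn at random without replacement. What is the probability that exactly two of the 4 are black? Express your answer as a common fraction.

One ordering (black drawn first) has probability 3/14 × 2/13 × 11/12 × 10/11 = 660/24024 = 5/182.
There are C(4,2) = 6 such orderings, each equally likely, so P = 6 × 5/182 = 15/91.

15/91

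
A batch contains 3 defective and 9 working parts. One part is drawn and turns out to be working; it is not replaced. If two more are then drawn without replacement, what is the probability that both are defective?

3/55

With the first part removed, 3 defective remain out of 11.
P = 3/11 × 2/10 = 6/110 = 3/55.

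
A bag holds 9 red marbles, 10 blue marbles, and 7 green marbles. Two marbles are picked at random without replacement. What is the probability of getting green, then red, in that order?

63/650

Each draw changes the counts, so multiply the conditional probabilities along the sequence:
P = 7/26 × 9/25 = 63/650.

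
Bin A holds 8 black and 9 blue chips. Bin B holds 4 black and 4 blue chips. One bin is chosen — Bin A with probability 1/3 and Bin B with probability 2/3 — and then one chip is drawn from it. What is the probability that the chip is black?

25/51

From Bin A: P(black) = 8/17.
From Bin B: P(black) = 4/8.
Total probability = (1/3)(8/17) + (2/3)(4/8) = 25/51.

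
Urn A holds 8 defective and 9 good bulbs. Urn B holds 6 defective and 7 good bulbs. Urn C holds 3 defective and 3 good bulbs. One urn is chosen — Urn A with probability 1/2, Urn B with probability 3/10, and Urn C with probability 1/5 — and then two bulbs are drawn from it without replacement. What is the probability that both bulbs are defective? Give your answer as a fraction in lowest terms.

From Urn A: P(both defective) = (8/17)(7/16) = 7/34.
From Urn B: P(both defective) = (6/13)(5/12) = 5/26.
From Urn C: P(both defective) = (3/6)(2/5) = 1/5.
Total probability = (1/2)(7/34) + (3/10)(5/26) + (1/5)(1/5) = 2217/11050.

2217/11050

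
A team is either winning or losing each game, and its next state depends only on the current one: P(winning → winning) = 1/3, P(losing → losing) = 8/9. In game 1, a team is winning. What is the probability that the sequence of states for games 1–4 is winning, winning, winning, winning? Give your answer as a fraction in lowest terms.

Game 1 is given. For each transition, use the conditional probability from the current state:
P(winning | winning) = 1/3; P(winning | winning) = 1/3; P(winning | winning) = 1/3.
P = 1/3 × 1/3 × 1/3 = 1/27.

1/27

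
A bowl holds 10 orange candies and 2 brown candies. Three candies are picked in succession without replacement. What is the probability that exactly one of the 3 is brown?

9/22

One ordering (brown drawn first) has probability 2/12 × 10/11 × 9/10 = 180/1320 = 3/22.
There are C(3,1) = 3 such orderings, each equally likely, so P = 3 × 3/22 = 9/22.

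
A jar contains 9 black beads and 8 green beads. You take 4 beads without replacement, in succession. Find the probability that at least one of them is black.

33/34

P(no black) = 8/17 × 7/16 × 6/15 × 5/14 = 1680/57120 = 1/34.
P(at least one) = 1 − 1/34 = 33/34.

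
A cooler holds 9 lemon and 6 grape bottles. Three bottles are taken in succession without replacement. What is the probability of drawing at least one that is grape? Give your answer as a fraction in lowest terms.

53/65

P(no grape) = 9/15 × 8/14 × 7/13 = 504/2730 = 12/65.
P(at least one) = 1 − 12/65 = 53/65.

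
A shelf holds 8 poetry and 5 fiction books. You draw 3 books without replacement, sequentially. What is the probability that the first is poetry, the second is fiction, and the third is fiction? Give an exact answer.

Each draw changes the counts, so multiply the conditional probabilities along the sequence:
P = 8/13 × 5/12 × 4/11 = 160/1716 = 40/429.

40/429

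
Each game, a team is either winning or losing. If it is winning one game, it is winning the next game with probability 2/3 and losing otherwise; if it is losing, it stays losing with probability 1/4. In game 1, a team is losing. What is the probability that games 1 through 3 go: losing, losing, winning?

Game 1 is given. For each transition, use the conditional probability from the current state:
P(losing | losing) = 1/4; P(winning | losing) = 3/4.
P = 1/4 × 3/4 = 3/16.

3/16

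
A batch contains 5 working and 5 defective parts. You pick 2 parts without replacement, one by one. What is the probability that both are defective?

P(every draw is defective) = 5/10 × 4/9 = 20/90 = 2/9.

2/9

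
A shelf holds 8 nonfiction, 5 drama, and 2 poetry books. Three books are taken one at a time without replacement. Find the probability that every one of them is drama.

2/91

P = 5/15 × 4/14 × 3/13 = 60/2730 = 2/91.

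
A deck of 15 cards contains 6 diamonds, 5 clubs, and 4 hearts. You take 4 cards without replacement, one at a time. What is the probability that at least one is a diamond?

59/65

P(no diamonds) = 9/15 × 8/14 × 7/13 × 6/12 = 3024/32760 = 6/65.
P(at least one) = 1 − 6/65 = 59/65.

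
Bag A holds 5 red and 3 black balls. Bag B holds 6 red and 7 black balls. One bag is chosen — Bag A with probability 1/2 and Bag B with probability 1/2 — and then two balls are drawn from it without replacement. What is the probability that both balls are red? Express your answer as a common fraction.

25/91

From Bag A: P(both red) = (5/8)(4/7) = 5/14.
From Bag B: P(both red) = (6/13)(5/12) = 5/26.
Total probability = (1/2)(5/14) + (1/2)(5/26) = 25/91.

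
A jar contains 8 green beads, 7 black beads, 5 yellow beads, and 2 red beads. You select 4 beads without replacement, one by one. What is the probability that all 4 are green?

2/209

P = 8/22 × 7/21 × 6/20 × 5/19 = 1680/175560 = 2/209.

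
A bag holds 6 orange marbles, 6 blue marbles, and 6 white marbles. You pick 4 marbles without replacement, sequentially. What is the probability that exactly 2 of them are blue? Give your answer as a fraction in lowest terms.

One ordering (blue drawn first) has probability 6/18 × 5/17 × 12/16 × 11/15 = 3960/73440 = 11/204.
There are C(4,2) = 6 such orderings, each equally likely, so P = 6 × 11/204 = 11/34.

11/34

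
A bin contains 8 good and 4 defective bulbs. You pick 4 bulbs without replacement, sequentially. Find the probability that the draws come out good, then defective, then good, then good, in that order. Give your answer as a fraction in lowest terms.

56/495

Each draw changes the counts, so multiply the conditional probabilities along the sequence:
P = 8/12 × 4/11 × 7/10 × 6/9 = 1344/11880 = 56/495.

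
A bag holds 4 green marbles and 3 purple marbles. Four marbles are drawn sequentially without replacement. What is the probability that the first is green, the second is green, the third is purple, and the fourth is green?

Each draw changes the counts, so multiply the conditional probabilities along the sequence:
P = 4/7 × 3/6 × 3/5 × 2/4 = 72/840 = 3/35.

3/35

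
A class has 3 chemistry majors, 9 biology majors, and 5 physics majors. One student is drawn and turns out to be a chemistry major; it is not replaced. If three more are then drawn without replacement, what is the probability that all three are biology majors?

After the first draw, 9 of the remaining 16 students are biology majors.
P = 9/16 × 8/15 × 7/14 = 504/3360 = 3/20.

3/20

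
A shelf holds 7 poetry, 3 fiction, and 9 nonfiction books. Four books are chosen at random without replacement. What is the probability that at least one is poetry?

1127/1292

P(no poetry) = 12/19 × 11/18 × 10/17 × 9/16 = 11880/93024 = 165/1292.
P(at least one) = 1 − 165/1292 = 1127/1292.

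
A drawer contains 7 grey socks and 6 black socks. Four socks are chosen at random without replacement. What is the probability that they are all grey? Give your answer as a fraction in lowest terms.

7/143

P(all grey) = 7/13 × 6/12 × 5/11 × 4/10 = 840/17160 = 7/143.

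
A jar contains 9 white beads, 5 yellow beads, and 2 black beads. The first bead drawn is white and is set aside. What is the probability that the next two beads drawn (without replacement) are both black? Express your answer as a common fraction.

1/105

After the first draw, 2 of the remaining 15 beads are black.
P = 2/15 × 1/14 = 2/210 = 1/105.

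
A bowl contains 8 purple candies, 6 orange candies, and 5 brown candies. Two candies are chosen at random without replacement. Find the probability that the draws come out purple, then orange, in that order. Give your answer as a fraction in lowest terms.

8/57

Each draw changes the counts, so multiply the conditional probabilities along the sequence:
P = 8/19 × 6/18 = 48/342 = 8/57.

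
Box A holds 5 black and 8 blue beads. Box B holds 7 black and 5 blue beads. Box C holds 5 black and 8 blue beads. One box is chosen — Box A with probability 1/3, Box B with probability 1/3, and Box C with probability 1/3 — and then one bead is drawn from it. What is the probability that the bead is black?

From Box A: P(black) = 5/13.
From Box B: P(black) = 7/12.
From Box C: P(black) = 5/13.
Total probability = (1/3)(5/13) + (1/3)(7/12) + (1/3)(5/13) = 211/468.

211/468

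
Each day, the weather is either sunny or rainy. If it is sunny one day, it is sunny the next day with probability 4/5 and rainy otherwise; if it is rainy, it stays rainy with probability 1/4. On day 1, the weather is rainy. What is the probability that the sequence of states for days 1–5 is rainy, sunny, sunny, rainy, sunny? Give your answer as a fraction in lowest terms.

9/100

Day 1 is given. For each transition, use the conditional probability from the current state:
P(sunny | rainy) = 3/4; P(sunny | sunny) = 4/5; P(rainy | sunny) = 1/5; P(sunny | rainy) = 3/4.
P = 3/4 × 4/5 × 1/5 × 3/4 = 36/400 = 9/100.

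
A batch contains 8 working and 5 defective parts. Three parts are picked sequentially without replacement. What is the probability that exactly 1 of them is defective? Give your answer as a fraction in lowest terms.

One ordering (defective drawn first) has probability 5/13 × 8/12 × 7/11 = 280/1716 = 70/429.
There are C(3,1) = 3 such orderings, each equally likely, so P = 3 × 70/429 = 70/143.

70/143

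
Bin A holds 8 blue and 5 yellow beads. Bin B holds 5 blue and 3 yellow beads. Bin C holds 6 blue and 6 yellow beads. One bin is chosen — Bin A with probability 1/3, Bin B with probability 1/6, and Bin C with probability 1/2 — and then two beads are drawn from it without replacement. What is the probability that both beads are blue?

2638/9009

From Bin A: P(both blue) = (8/13)(7/12) = 14/39.
From Bin B: P(both blue) = (5/8)(4/7) = 5/14.
From Bin C: P(both blue) = (6/12)(5/11) = 5/22.
Total probability = (1/3)(14/39) + (1/6)(5/14) + (1/2)(5/22) = 2638/9009.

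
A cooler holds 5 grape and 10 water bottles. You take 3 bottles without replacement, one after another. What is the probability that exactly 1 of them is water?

20/91

One ordering (water drawn first) has probability 10/15 × 5/14 × 4/13 = 200/2730 = 20/273.
There are C(3,1) = 3 such orderings, each equally likely, so P = 3 × 20/273 = 20/91.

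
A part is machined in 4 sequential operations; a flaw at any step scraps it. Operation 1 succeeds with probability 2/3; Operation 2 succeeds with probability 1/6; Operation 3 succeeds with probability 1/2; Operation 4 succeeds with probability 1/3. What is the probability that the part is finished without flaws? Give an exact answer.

1/54

Multiplying along the chain,
P = 2/3 × 1/6 × 1/2 × 1/3 = 2/108 = 1/54.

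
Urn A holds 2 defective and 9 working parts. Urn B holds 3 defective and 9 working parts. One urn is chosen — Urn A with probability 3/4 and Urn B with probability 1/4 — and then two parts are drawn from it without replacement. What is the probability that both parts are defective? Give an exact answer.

From Urn A: P(both defective) = (2/11)(1/10) = 1/55.
From Urn B: P(both defective) = (3/12)(2/11) = 1/22.
Total probability = (3/4)(1/55) + (1/4)(1/22) = 1/40.

1/40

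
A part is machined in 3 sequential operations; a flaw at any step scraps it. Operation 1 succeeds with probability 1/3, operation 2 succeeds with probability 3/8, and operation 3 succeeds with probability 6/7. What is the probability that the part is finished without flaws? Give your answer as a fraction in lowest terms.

3/28

The events are sequential, so multiply the conditional probabilities:
P = 1/3 × 3/8 × 6/7 = 18/168 = 3/28.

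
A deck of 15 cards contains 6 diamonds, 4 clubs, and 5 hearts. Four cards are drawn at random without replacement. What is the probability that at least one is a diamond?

P(no diamonds) = 9/15 × 8/14 × 7/13 × 6/12 = 3024/32760 = 6/65.
P(at least one) = 1 − 6/65 = 59/65.

59/65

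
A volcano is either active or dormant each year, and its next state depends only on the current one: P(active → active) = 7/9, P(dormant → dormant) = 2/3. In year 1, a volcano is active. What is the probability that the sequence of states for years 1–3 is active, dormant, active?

Year 1 is given. For each transition, use the conditional probability from the current state:
P(dormant | active) = 2/9; P(active | dormant) = 1/3.
P = 2/9 × 1/3 = 2/27.

2/27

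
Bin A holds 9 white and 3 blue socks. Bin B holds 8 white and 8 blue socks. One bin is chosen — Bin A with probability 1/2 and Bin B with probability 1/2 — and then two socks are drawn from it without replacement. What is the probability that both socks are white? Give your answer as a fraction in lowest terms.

257/660

From Bin A: P(both white) = (9/12)(8/11) = 6/11.
From Bin B: P(both white) = (8/16)(7/15) = 7/30.
Total probability = (1/2)(6/11) + (1/2)(7/30) = 257/660.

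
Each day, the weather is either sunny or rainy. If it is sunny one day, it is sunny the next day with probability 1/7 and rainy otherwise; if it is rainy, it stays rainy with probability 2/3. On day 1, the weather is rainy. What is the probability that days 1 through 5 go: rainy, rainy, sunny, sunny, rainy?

4/147

Day 1 is given. For each transition, use the conditional probability from the current state:
P(rainy | rainy) = 2/3; P(sunny | rainy) = 1/3; P(sunny | sunny) = 1/7; P(rainy | sunny) = 6/7.
P = 2/3 × 1/3 × 1/7 × 6/7 = 12/441 = 4/147.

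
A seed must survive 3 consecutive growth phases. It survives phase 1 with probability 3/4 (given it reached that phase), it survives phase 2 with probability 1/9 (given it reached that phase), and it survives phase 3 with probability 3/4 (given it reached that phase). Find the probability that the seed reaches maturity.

1/16

Multiplying along the chain,
P = 3/4 × 1/9 × 3/4 = 9/144 = 1/16.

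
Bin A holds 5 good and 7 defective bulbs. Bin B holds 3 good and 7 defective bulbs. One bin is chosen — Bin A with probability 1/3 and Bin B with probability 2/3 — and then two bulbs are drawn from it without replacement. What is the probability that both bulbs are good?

47/495

From Bin A: P(both good) = (5/12)(4/11) = 5/33.
From Bin B: P(both good) = (3/10)(2/9) = 1/15.
Total probability = (1/3)(5/33) + (2/3)(1/15) = 47/495.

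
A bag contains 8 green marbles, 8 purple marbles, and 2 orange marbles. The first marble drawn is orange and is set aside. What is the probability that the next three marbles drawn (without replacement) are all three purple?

7/85

With the first marble removed, 8 purple remain out of 17.
P = 8/17 × 7/16 × 6/15 = 336/4080 = 7/85.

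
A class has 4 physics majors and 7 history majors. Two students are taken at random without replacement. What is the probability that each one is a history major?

21/55

P = 7/11 × 6/10 = 42/110 = 21/55.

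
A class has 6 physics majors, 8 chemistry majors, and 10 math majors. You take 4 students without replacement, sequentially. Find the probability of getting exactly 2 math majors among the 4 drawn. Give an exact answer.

One ordering (math majors drawn first) has probability 10/24 × 9/23 × 14/22 × 13/21 = 16380/255024 = 65/1012.
There are C(4,2) = 6 such orderings, each equally likely, so P = 6 × 65/1012 = 195/506.

195/506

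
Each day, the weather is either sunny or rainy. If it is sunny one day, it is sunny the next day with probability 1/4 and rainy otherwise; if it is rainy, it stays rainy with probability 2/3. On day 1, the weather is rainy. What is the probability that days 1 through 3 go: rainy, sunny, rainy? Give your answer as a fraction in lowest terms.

Day 1 is given. For each transition, use the conditional probability from the current state:
P(sunny | rainy) = 1/3; P(rainy | sunny) = 3/4.
P = 1/3 × 3/4 = 3/12 = 1/4.

1/4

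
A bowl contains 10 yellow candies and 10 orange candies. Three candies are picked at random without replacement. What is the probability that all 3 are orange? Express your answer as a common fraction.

2/19

P(all orange) = 10/20 × 9/19 × 8/18 = 720/6840 = 2/19.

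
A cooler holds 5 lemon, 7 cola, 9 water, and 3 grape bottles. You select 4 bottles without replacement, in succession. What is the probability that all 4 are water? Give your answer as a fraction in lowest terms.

3/253

P(every draw is water) = 9/24 × 8/23 × 7/22 × 6/21 = 3024/255024 = 3/253.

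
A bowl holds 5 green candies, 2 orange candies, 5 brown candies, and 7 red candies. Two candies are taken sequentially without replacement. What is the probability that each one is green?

10/171

P = 5/19 × 4/18 = 20/342 = 10/171.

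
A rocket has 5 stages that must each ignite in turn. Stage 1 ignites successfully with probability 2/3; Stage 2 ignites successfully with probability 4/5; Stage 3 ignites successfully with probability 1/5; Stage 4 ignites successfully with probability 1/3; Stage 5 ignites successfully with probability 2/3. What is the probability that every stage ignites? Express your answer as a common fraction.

Multiplying along the chain,
P = 2/3 × 4/5 × 1/5 × 1/3 × 2/3 = 16/675.

16/675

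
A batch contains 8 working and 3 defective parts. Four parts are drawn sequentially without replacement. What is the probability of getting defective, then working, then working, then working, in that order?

Each draw changes the counts, so multiply the conditional probabilities along the sequence:
P = 3/11 × 8/10 × 7/9 × 6/8 = 1008/7920 = 7/55.

7/55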